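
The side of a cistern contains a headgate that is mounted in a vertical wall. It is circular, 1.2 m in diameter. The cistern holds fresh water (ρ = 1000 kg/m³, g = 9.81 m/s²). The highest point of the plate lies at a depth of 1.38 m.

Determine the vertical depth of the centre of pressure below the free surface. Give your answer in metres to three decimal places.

h_p = 2.025 m

γ = ρg = 1000 × 9.81 = 9810 N/m³ = 9.81 kN/m³.
The centroid is at the centre, 0.6 m below the top of the plate, so the centroid depth is h_c = 1.38 + 0.6 = 1.98 m.
A = π(0.6)² = 1.13097 m².
Resultant F = γ·h_c·A = 9.81 × 1.98 × 1.13097 = 21.9677 kN.
I_c = πr⁴/4 = π × 0.6⁴/4 = 0.101788 m⁴.
Centre of pressure: y_p = y_c + I_c/(y_c·A) = 1.98 + 0.101788/(1.98 × 1.13097) = 1.98 + 0.0454549 = 2.02545 m along the plane.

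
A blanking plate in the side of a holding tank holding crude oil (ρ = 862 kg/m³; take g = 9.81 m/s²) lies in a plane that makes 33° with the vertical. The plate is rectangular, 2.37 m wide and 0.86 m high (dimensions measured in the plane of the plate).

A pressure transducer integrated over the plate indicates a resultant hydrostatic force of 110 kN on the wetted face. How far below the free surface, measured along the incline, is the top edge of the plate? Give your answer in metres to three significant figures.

y_top ≈ 7.18 m

γ = ρg = 862 × 9.81 / 1000 = 8.45622 kN/m³.
A = 2.37 × 0.86 = 2.0382 m².
From F = γ·h_c·A, the centroid depth is h_c = 110/(8.45622 × 2.0382) = 6.38219 m.
The plate makes 33° with the vertical, i.e. θ = 90° − 33° = 57° to the horizontal. Measuring y along the incline from the free-surface line, vertical depth h = y·sinθ with sinθ = 0.838671.
Along the incline, y_c = h_c/sinθ = 6.38219/0.838671 = 7.60989 m.
The centroid lies 0.86/2 = 0.43 m below the top edge, so the top edge sits at y_top = 7.60989 − 0.43 = 7.17989 m along the incline.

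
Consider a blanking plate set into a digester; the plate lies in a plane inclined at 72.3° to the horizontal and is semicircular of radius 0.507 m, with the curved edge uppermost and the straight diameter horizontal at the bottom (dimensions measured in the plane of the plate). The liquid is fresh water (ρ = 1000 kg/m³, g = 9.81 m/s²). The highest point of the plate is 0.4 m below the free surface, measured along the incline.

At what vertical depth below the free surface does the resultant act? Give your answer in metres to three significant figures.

γ = ρg = 1000 × 9.81 = 9810 N/m³ = 9.81 kN/m³.
Let θ = 72.3° be the plate's angle to the horizontal; measure y along the incline from where the plane meets the free surface. Vertical depth h = y·sinθ with sinθ = 0.952661.
The centroid lies 4r/(3π) = 0.215177 m above the diameter, so r − 4r/(3π) = 0.507 − 0.215177 = 0.291823 m below the topmost point, so y_c = 0.4 + 0.291823 = 0.691823 m and h_c = 0.691823 × 0.952661 = 0.659073 m.
A = πr²/2 = π × 0.507²/2 = 0.403772 m².
Resultant F = γ·h_c·A = 9.81 × 0.659073 × 0.403772 = 2.61059 kN.
I_c = (π/8 − 8/(9π))·r⁴ = 0.109757 × 0.507⁴ = 0.0072521 m⁴.
Centre of pressure: y_p = y_c + I_c/(y_c·A) = 0.691823 + 0.0072521/(0.691823 × 0.403772) = 0.691823 + 0.0259617 = 0.717785 m along the plane.
Vertically, h_p = y_p·sinθ = 0.717785 × 0.952661 = 0.683806 m.

h_p = 0.684 m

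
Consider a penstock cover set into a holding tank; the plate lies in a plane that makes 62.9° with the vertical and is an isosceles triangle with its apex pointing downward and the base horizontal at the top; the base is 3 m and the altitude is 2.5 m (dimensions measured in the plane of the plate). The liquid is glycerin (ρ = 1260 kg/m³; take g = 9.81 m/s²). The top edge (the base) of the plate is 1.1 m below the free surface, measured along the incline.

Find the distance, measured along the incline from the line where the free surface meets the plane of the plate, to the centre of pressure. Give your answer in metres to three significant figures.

y_p = 2.11 m

γ = ρg = 1260 × 9.81 / 1000 = 12.3606 kN/m³.
The plate makes 62.9° with the vertical, i.e. θ = 90° − 62.9° = 27.1° to the horizontal. Measuring y along the incline from the free-surface line, vertical depth h = y·sinθ with sinθ = 0.455545.
With the apex down, the centroid sits h/3 = 2.5/3 = 0.833333 m below the base (the top edge), so y_c = 1.1 + 0.833333 = 1.93333 m and h_c = 1.93333 × 0.455545 = 0.880719 m.
A = ½ × 3 × 2.5 = 3.75 m².
Resultant F = γ·h_c·A = 12.3606 × 0.880719 × 3.75 = 40.8233 kN.
I_c = b·h³/36 = 3 × 2.5³/36 = 1.30208 m⁴.
Centre of pressure: y_p = y_c + I_c/(y_c·A) = 1.93333 + 1.30208/(1.93333 × 3.75) = 1.93333 + 0.179598 = 2.11293 m along the plane.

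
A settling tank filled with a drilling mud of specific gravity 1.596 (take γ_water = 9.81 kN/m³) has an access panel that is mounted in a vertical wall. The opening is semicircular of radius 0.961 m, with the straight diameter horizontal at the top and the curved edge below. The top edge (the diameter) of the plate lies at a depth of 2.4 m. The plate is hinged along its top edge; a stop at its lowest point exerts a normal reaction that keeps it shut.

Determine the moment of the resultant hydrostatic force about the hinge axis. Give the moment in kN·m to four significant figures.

M ≈ 27.48 kN·m

γ = 1.596 × 9.81 = 15.65676 kN/m³.
The centroid of a semicircle lies 4r/(3π) = 0.407861 m from the diameter, here below the top edge, so the centroid depth is h_c = 2.4 + 0.407861 = 2.80786 m.
A = πr²/2 = π × 0.961²/2 = 1.45066 m².
Resultant F = γ·h_c·A = 15.65676 × 2.80786 × 1.45066 = 63.7739 kN.
I_c = (π/8 − 8/(9π))·r⁴ = 0.109757 × 0.961⁴ = 0.0936108 m⁴.
Centre of pressure: y_p = y_c + I_c/(y_c·A) = 2.80786 + 0.0936108/(2.80786 × 1.45066) = 2.80786 + 0.0229818 = 2.83084 m along the plane.
The resultant acts 0.407861 + 0.0229818 = 0.430843 m (along the plate) below the hinge at the top edge, so the moment about the hinge is M = F × 0.430843 = 63.7739 × 0.430843 = 27.4765 kN·m.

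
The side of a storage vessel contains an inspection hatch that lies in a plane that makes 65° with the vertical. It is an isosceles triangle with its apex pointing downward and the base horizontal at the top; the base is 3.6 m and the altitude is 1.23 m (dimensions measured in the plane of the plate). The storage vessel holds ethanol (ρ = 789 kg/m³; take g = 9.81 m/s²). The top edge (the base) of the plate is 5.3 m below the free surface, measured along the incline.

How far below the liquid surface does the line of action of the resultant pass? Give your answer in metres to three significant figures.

γ = ρg = 789 × 9.81 / 1000 = 7.74009 kN/m³.
The plate makes 65° with the vertical, i.e. θ = 90° − 65° = 25° to the horizontal. Measuring y along the incline from the free-surface line, vertical depth h = y·sinθ with sinθ = 0.422618.
With the apex down, the centroid sits h/3 = 1.23/3 = 0.41 m below the base (the top edge), so y_c = 5.3 + 0.41 = 5.71 m and h_c = 5.71 × 0.422618 = 2.41315 m.
A = ½ × 3.6 × 1.23 = 2.214 m².
Resultant F = γ·h_c·A = 7.74009 × 2.41315 × 2.214 = 41.3531 kN.
I_c = b·h³/36 = 3.6 × 1.23³/36 = 0.186087 m⁴.
Centre of pressure: y_p = y_c + I_c/(y_c·A) = 5.71 + 0.186087/(5.71 × 2.214) = 5.71 + 0.0147198 = 5.72472 m along the plane.
Vertically, h_p = y_p·sinθ = 5.72472 × 0.422618 = 2.41937 m.

h_p = 2.42 m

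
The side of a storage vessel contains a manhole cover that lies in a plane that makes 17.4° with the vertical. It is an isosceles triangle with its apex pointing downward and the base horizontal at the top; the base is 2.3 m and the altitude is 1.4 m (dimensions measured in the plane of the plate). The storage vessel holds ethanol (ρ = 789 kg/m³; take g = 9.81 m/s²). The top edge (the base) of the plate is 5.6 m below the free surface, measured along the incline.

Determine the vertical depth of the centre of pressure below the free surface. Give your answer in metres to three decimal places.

h_p = 5.806 m

γ = ρg = 789 × 9.81 / 1000 = 7.74009 kN/m³.
The plate makes 17.4° with the vertical, i.e. θ = 90° − 17.4° = 72.6° to the horizontal. Measuring y along the incline from the free-surface line, vertical depth h = y·sinθ with sinθ = 0.954240.
With the apex down, the centroid sits h/3 = 1.4/3 = 0.466667 m below the base (the top edge), so y_c = 5.6 + 0.466667 = 6.06667 m and h_c = 6.06667 × 0.954240 = 5.78906 m.
A = ½ × 2.3 × 1.4 = 1.61 m².
Resultant F = γ·h_c·A = 7.74009 × 5.78906 × 1.61 = 72.1406 kN.
I_c = b·h³/36 = 2.3 × 1.4³/36 = 0.175311 m⁴.
Centre of pressure: y_p = y_c + I_c/(y_c·A) = 6.06667 + 0.175311/(6.06667 × 1.61) = 6.06667 + 0.0179487 = 6.08462 m along the plane.
Vertically, h_p = y_p·sinθ = 6.08462 × 0.954240 = 5.80619 m.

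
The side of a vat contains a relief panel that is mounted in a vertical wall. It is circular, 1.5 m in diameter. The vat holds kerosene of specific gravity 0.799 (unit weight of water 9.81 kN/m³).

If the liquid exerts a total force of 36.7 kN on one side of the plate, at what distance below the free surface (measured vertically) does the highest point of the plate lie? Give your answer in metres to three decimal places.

γ = 0.799 × 9.81 = 7.83819 kN/m³.
A = π(0.75)² = 1.76715 m².
From F = γ·h_c·A, the centroid depth is h_c = 36.7/(7.83819 × 1.76715) = 2.64958 m.
The centroid is at the centre, 0.75 m below the top of the plate, so the highest point sits at h_top = 2.64958 − 0.75 = 1.89958 m below the surface.

d_top ≈ 1.900 m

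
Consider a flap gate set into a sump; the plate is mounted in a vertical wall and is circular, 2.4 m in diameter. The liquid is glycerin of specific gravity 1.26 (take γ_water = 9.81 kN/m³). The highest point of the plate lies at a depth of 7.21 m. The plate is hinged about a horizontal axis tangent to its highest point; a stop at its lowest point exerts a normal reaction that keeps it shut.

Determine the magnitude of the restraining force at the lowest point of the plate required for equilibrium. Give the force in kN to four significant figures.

P ≈ 243.5 kN

γ = 1.26 × 9.81 = 12.3606 kN/m³.
The centroid is at the centre, 1.2 m below the top of the plate, so the centroid depth is h_c = 7.21 + 1.2 = 8.41 m.
A = π(1.2)² = 4.52389 m².
Resultant F = γ·h_c·A = 12.3606 × 8.41 × 4.52389 = 470.27 kN.
I_c = πr⁴/4 = π × 1.2⁴/4 = 1.6286 m⁴.
Centre of pressure: y_p = y_c + I_c/(y_c·A) = 8.41 + 1.6286/(8.41 × 4.52389) = 8.41 + 0.0428062 = 8.45281 m along the plane.
The resultant acts 1.2 + 0.0428062 = 1.24281 m (along the plate) below the hinge at the top edge, so the moment about the hinge is M = F × 1.24281 = 470.27 × 1.24281 = 584.456 kN·m.
A normal force at the bottom, 2.4 m from the hinge, must supply this moment: P = 584.456/2.4 = 243.523 kN.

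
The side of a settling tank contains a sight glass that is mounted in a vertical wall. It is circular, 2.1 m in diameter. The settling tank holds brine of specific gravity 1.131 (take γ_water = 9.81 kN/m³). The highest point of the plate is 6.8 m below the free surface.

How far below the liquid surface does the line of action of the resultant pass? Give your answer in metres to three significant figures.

γ = 1.131 × 9.81 = 11.09511 kN/m³.
The centroid is at the centre, 1.05 m below the top of the plate, so the centroid depth is h_c = 6.8 + 1.05 = 7.85 m.
A = π(1.05)² = 3.46361 m².
Resultant F = γ·h_c·A = 11.09511 × 7.85 × 3.46361 = 301.669 kN.
I_c = πr⁴/4 = π × 1.05⁴/4 = 0.954656 m⁴.
Centre of pressure: y_p = y_c + I_c/(y_c·A) = 7.85 + 0.954656/(7.85 × 3.46361) = 7.85 + 0.0351114 = 7.88511 m along the plane.

h_p = 7.89 m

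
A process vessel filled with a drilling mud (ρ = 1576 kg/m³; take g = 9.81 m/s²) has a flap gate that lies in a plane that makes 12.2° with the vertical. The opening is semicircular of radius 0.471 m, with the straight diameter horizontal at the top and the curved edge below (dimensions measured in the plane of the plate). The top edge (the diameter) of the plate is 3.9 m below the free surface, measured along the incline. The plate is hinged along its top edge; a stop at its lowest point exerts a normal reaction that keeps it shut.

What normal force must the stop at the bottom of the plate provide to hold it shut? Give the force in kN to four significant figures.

γ = ρg = 1576 × 9.81 / 1000 = 15.46056 kN/m³.
The plate makes 12.2° with the vertical, i.e. θ = 90° − 12.2° = 77.8° to the horizontal. Measuring y along the incline from the free-surface line, vertical depth h = y·sinθ with sinθ = 0.977416.
The centroid of a semicircle lies 4r/(3π) = 0.199899 m from the diameter, here below the top edge, so y_c = 3.9 + 0.199899 = 4.0999 m and h_c = 4.0999 × 0.977416 = 4.00731 m.
A = πr²/2 = π × 0.471²/2 = 0.348467 m².
Resultant F = γ·h_c·A = 15.46056 × 4.00731 × 0.348467 = 21.5894 kN.
I_c = (π/8 − 8/(9π))·r⁴ = 0.109757 × 0.471⁴ = 0.00540152 m⁴.
Centre of pressure: y_p = y_c + I_c/(y_c·A) = 4.0999 + 0.00540152/(4.0999 × 0.348467) = 4.0999 + 0.00378078 = 4.10368 m along the plane.
The resultant acts 0.199899 + 0.00378078 = 0.20368 m (along the plate) below the hinge at the top edge, so the moment about the hinge is M = F × 0.20368 = 21.5894 × 0.20368 = 4.39733 kN·m.
A normal force at the bottom, 0.471 m from the hinge, must supply this moment: P = 4.39733/0.471 = 9.33616 kN.

P ≈ 9.336 kN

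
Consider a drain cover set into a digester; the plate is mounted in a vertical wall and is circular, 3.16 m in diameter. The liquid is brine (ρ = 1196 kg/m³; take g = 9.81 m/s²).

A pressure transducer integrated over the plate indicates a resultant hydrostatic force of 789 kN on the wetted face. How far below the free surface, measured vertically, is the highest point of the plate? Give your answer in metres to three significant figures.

γ = ρg = 1196 × 9.81 / 1000 = 11.73276 kN/m³.
A = π(1.58)² = 7.84267 m².
From F = γ·h_c·A, the centroid depth is h_c = 789/(11.73276 × 7.84267) = 8.57458 m.
The centroid is at the centre, 1.58 m below the top of the plate, so the highest point sits at h_top = 8.57458 − 1.58 = 6.99458 m below the surface.

d_top ≈ 6.99 m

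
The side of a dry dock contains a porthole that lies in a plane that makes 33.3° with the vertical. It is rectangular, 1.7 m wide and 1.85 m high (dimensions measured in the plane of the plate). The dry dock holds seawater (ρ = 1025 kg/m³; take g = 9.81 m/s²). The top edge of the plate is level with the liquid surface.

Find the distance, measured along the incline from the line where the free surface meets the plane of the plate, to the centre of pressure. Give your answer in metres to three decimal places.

γ = ρg = 1025 × 9.81 / 1000 = 10.05525 kN/m³.
The plate makes 33.3° with the vertical, i.e. θ = 90° − 33.3° = 56.7° to the horizontal. Measuring y along the incline from the free-surface line, vertical depth h = y·sinθ with sinθ = 0.835807.
The centroid lies 1.85/2 = 0.925 m below the top edge, so y_c = 0.925 m and h_c = 0.925 × 0.835807 = 0.773121 m.
A = 1.7 × 1.85 = 3.145 m².
Resultant F = γ·h_c·A = 10.05525 × 0.773121 × 3.145 = 24.449 kN.
I_c = b·h³/12 = 1.7 × 1.85³/12 = 0.89698 m⁴.
Centre of pressure: y_p = y_c + I_c/(y_c·A) = 0.925 + 0.89698/(0.925 × 3.145) = 0.925 + 0.308333 = 1.23333 m along the plane.

y_p = 1.233 m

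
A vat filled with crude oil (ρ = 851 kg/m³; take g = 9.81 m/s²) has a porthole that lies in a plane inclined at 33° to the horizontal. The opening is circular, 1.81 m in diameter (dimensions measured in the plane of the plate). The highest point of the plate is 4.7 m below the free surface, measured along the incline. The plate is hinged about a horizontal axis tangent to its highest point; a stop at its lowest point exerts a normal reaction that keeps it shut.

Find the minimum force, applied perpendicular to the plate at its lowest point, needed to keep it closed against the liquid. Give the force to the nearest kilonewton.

γ = ρg = 851 × 9.81 / 1000 = 8.34831 kN/m³.
Let θ = 33° be the plate's angle to the horizontal; measure y along the incline from where the plane meets the free surface. Vertical depth h = y·sinθ with sinθ = 0.544639.
The centroid is at the centre, 0.905 m below the top of the plate, so y_c = 4.7 + 0.905 = 5.605 m and h_c = 5.605 × 0.544639 = 3.0527 m.
A = π(0.905)² = 2.57304 m².
Resultant F = γ·h_c·A = 8.34831 × 3.0527 × 2.57304 = 65.5736 kN.
I_c = πr⁴/4 = π × 0.905⁴/4 = 0.526847 m⁴.
Centre of pressure: y_p = y_c + I_c/(y_c·A) = 5.605 + 0.526847/(5.605 × 2.57304) = 5.605 + 0.0365311 = 5.64153 m along the plane.
The resultant acts 0.905 + 0.0365311 = 0.941531 m (along the plate) below the hinge at the top edge, so the moment about the hinge is M = F × 0.941531 = 65.5736 × 0.941531 = 61.7396 kN·m.
A normal force at the bottom, 1.81 m from the hinge, must supply this moment: P = 61.7396/1.81 = 34.1103 kN.

P ≈ 34 kN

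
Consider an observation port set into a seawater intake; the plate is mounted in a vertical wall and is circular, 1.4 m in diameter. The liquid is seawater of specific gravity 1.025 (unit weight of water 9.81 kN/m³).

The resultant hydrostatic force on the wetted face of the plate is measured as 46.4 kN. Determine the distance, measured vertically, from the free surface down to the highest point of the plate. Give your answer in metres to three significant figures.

γ = 1.025 × 9.81 = 10.05525 kN/m³.
A = π(0.7)² = 1.53938 m².
From F = γ·h_c·A, the centroid depth is h_c = 46.4/(10.05525 × 1.53938) = 2.99764 m.
The centroid is at the centre, 0.7 m below the top of the plate, so the highest point sits at h_top = 2.99764 − 0.7 = 2.29764 m below the surface.

d_top ≈ 2.30 m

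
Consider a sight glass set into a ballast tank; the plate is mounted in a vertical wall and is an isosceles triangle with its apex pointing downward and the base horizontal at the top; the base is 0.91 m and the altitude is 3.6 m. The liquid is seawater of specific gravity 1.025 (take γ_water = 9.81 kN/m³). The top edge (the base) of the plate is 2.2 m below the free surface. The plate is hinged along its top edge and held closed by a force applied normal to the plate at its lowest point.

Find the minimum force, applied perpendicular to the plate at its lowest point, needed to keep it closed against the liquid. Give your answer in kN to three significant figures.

P ≈ 22.0 kN

γ = 1.025 × 9.81 = 10.05525 kN/m³.
With the apex down, the centroid sits h/3 = 3.6/3 = 1.2 m below the base (the top edge), so the centroid depth is h_c = 2.2 + 1.2 = 3.4 m.
A = ½ × 0.91 × 3.6 = 1.638 m².
Resultant F = γ·h_c·A = 10.05525 × 3.4 × 1.638 = 55.9997 kN.
I_c = b·h³/36 = 0.91 × 3.6³/36 = 1.17936 m⁴.
Centre of pressure: y_p = y_c + I_c/(y_c·A) = 3.4 + 1.17936/(3.4 × 1.638) = 3.4 + 0.211765 = 3.61177 m along the plane.
The resultant acts 1.2 + 0.211765 = 1.41176 m (along the plate) below the hinge at the top edge, so the moment about the hinge is M = F × 1.41176 = 55.9997 × 1.41176 = 79.0581 kN·m.
A normal force at the bottom, 3.6 m from the hinge, must supply this moment: P = 79.0581/3.6 = 21.9606 kN.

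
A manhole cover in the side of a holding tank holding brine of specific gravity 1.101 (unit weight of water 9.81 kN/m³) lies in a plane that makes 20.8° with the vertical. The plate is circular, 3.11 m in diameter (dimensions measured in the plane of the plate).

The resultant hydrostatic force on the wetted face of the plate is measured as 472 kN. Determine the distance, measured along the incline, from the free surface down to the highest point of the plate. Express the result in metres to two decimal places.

γ = 1.101 × 9.81 = 10.80081 kN/m³.
A = π(1.555)² = 7.59645 m².
From F = γ·h_c·A, the centroid depth is h_c = 472/(10.80081 × 7.59645) = 5.75274 m.
The plate makes 20.8° with the vertical, i.e. θ = 90° − 20.8° = 69.2° to the horizontal. Measuring y along the incline from the free-surface line, vertical depth h = y·sinθ with sinθ = 0.934826.
Along the incline, y_c = h_c/sinθ = 5.75274/0.934826 = 6.15381 m.
The centroid is at the centre, 1.555 m below the top of the plate, so the highest point sits at y_top = 6.15381 − 1.555 = 4.59881 m along the incline.

y_top ≈ 4.60 m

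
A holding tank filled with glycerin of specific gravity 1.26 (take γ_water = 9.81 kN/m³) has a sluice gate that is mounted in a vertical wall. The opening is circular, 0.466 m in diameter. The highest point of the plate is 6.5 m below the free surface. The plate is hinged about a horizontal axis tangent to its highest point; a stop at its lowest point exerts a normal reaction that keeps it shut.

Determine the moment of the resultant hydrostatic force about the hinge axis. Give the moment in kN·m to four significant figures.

M ≈ 3.336 kN·m

γ = 1.26 × 9.81 = 12.3606 kN/m³.
The centroid is at the centre, 0.233 m below the top of the plate, so the centroid depth is h_c = 6.5 + 0.233 = 6.733 m.
A = π(0.233)² = 0.170554 m².
Resultant F = γ·h_c·A = 12.3606 × 6.733 × 0.170554 = 14.1942 kN.
I_c = πr⁴/4 = π × 0.233⁴/4 = 0.0023148 m⁴.
Centre of pressure: y_p = y_c + I_c/(y_c·A) = 6.733 + 0.0023148/(6.733 × 0.170554) = 6.733 + 0.00201578 = 6.73502 m along the plane.
The resultant acts 0.233 + 0.00201578 = 0.235016 m (along the plate) below the hinge at the top edge, so the moment about the hinge is M = F × 0.235016 = 14.1942 × 0.235016 = 3.33586 kN·m.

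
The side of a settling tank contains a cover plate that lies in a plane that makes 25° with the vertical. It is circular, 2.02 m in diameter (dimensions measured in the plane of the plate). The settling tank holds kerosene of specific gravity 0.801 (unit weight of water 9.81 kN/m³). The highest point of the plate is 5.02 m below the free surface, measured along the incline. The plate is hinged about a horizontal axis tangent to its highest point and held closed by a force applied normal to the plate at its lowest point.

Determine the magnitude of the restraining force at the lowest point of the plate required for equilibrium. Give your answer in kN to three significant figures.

γ = 0.801 × 9.81 = 7.85781 kN/m³.
The plate makes 25° with the vertical, i.e. θ = 90° − 25° = 65° to the horizontal. Measuring y along the incline from the free-surface line, vertical depth h = y·sinθ with sinθ = 0.906308.
The centroid is at the centre, 1.01 m below the top of the plate, so y_c = 5.02 + 1.01 = 6.03 m and h_c = 6.03 × 0.906308 = 5.46504 m.
A = π(1.01)² = 3.20474 m².
Resultant F = γ·h_c·A = 7.85781 × 5.46504 × 3.20474 = 137.622 kN.
I_c = πr⁴/4 = π × 1.01⁴/4 = 0.817288 m⁴.
Centre of pressure: y_p = y_c + I_c/(y_c·A) = 6.03 + 0.817288/(6.03 × 3.20474) = 6.03 + 0.0422927 = 6.07229 m along the plane.
The resultant acts 1.01 + 0.0422927 = 1.05229 m (along the plate) below the hinge at the top edge, so the moment about the hinge is M = F × 1.05229 = 137.622 × 1.05229 = 144.818 kN·m.
A normal force at the bottom, 2.02 m from the hinge, must supply this moment: P = 144.818/2.02 = 71.6921 kN.

P ≈ 71.7 kN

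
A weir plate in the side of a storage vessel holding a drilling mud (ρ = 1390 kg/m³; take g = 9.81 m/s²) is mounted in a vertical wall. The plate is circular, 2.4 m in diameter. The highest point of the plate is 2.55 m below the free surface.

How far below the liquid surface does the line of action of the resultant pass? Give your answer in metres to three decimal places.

h_p = 3.846 m

γ = ρg = 1390 × 9.81 / 1000 = 13.6359 kN/m³.
The centroid is at the centre, 1.2 m below the top of the plate, so the centroid depth is h_c = 2.55 + 1.2 = 3.75 m.
A = π(1.2)² = 4.52389 m².
Resultant F = γ·h_c·A = 13.6359 × 3.75 × 4.52389 = 231.327 kN.
I_c = πr⁴/4 = π × 1.2⁴/4 = 1.6286 m⁴.
Centre of pressure: y_p = y_c + I_c/(y_c·A) = 3.75 + 1.6286/(3.75 × 4.52389) = 3.75 + 0.096 = 3.846 m along the plane.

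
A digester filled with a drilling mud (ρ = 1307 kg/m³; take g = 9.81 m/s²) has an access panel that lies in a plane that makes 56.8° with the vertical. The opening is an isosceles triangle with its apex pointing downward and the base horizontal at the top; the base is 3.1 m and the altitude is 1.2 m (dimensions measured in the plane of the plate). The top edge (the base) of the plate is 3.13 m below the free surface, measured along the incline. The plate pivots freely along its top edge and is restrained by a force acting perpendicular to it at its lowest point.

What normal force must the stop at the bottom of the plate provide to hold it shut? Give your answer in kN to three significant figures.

P ≈ 16.2 kN

γ = ρg = 1307 × 9.81 / 1000 = 12.82167 kN/m³.
The plate makes 56.8° with the vertical, i.e. θ = 90° − 56.8° = 33.2° to the horizontal. Measuring y along the incline from the free-surface line, vertical depth h = y·sinθ with sinθ = 0.547563.
With the apex down, the centroid sits h/3 = 1.2/3 = 0.4 m below the base (the top edge), so y_c = 3.13 + 0.4 = 3.53 m and h_c = 3.53 × 0.547563 = 1.9329 m.
A = ½ × 3.1 × 1.2 = 1.86 m².
Resultant F = γ·h_c·A = 12.82167 × 1.9329 × 1.86 = 46.0964 kN.
I_c = b·h³/36 = 3.1 × 1.2³/36 = 0.1488 m⁴.
Centre of pressure: y_p = y_c + I_c/(y_c·A) = 3.53 + 0.1488/(3.53 × 1.86) = 3.53 + 0.0226629 = 3.55266 m along the plane.
The resultant acts 0.4 + 0.0226629 = 0.422663 m (along the plate) below the hinge at the top edge, so the moment about the hinge is M = F × 0.422663 = 46.0964 × 0.422663 = 19.4832 kN·m.
A normal force at the bottom, 1.2 m from the hinge, must supply this moment: P = 19.4832/1.2 = 16.236 kN.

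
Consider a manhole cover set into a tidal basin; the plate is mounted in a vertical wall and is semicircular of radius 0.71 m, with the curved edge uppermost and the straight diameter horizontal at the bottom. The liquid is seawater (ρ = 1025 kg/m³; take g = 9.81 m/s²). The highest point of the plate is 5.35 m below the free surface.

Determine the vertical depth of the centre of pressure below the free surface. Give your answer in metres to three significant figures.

h_p = 5.76 m

γ = ρg = 1025 × 9.81 / 1000 = 10.05525 kN/m³.
The centroid lies 4r/(3π) = 0.301333 m above the diameter, so r − 4r/(3π) = 0.71 − 0.301333 = 0.408667 m below the topmost point, so the centroid depth is h_c = 5.35 + 0.408667 = 5.75867 m.
A = πr²/2 = π × 0.71²/2 = 0.791838 m².
Resultant F = γ·h_c·A = 10.05525 × 5.75867 × 0.791838 = 45.8513 kN.
I_c = (π/8 − 8/(9π))·r⁴ = 0.109757 × 0.71⁴ = 0.0278911 m⁴.
Centre of pressure: y_p = y_c + I_c/(y_c·A) = 5.75867 + 0.0278911/(5.75867 × 0.791838) = 5.75867 + 0.00611656 = 5.76479 m along the plane.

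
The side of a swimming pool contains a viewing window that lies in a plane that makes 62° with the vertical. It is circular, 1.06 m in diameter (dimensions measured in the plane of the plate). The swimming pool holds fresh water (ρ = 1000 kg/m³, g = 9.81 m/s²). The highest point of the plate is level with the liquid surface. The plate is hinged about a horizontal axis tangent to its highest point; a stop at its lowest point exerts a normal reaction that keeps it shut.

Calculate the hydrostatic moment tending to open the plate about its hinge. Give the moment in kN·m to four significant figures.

M ≈ 1.427 kN·m

γ = ρg = 1000 × 9.81 = 9810 N/m³ = 9.81 kN/m³.
The plate makes 62° with the vertical, i.e. θ = 90° − 62° = 28° to the horizontal. Measuring y along the incline from the free-surface line, vertical depth h = y·sinθ with sinθ = 0.469472.
The centroid is at the centre, 0.53 m below the top of the plate, so y_c = 0.53 m and h_c = 0.53 × 0.469472 = 0.24882 m.
A = π(0.53)² = 0.882473 m².
Resultant F = γ·h_c·A = 9.81 × 0.24882 × 0.882473 = 2.15405 kN.
I_c = πr⁴/4 = π × 0.53⁴/4 = 0.0619717 m⁴.
Centre of pressure: y_p = y_c + I_c/(y_c·A) = 0.53 + 0.0619717/(0.53 × 0.882473) = 0.53 + 0.1325 = 0.6625 m along the plane.
The resultant acts 0.53 + 0.1325 = 0.6625 m (along the plate) below the hinge at the top edge, so the moment about the hinge is M = F × 0.6625 = 2.15405 × 0.6625 = 1.42706 kN·m.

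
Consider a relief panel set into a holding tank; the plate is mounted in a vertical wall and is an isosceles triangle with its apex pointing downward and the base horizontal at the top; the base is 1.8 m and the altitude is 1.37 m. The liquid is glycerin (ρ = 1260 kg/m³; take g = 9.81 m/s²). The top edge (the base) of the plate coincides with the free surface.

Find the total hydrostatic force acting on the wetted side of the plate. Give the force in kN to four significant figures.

γ = ρg = 1260 × 9.81 / 1000 = 12.3606 kN/m³.
With the apex down, the centroid sits h/3 = 1.37/3 = 0.456667 m below the base (the top edge), so the centroid depth is h_c = 0.456667 m.
A = ½ × 1.8 × 1.37 = 1.233 m².
Resultant F = γ·h_c·A = 12.3606 × 0.456667 × 1.233 = 6.95989 kN.

F ≈ 6.960 kN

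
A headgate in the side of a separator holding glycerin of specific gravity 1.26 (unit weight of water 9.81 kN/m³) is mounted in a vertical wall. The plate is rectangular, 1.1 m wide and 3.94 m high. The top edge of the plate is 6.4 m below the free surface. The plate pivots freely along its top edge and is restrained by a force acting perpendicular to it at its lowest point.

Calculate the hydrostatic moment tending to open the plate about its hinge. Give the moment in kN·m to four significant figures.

γ = 1.26 × 9.81 = 12.3606 kN/m³.
The centroid lies 3.94/2 = 1.97 m below the top edge, so the centroid depth is h_c = 6.4 + 1.97 = 8.37 m.
A = 1.1 × 3.94 = 4.334 m².
Resultant F = γ·h_c·A = 12.3606 × 8.37 × 4.334 = 448.388 kN.
I_c = b·h³/12 = 1.1 × 3.94³/12 = 5.60661 m⁴.
Centre of pressure: y_p = y_c + I_c/(y_c·A) = 8.37 + 5.60661/(8.37 × 4.334) = 8.37 + 0.154556 = 8.52456 m along the plane.
The resultant acts 1.97 + 0.154556 = 2.12456 m (along the plate) below the hinge at the top edge, so the moment about the hinge is M = F × 2.12456 = 448.388 × 2.12456 = 952.627 kN·m.

M ≈ 952.6 kN·m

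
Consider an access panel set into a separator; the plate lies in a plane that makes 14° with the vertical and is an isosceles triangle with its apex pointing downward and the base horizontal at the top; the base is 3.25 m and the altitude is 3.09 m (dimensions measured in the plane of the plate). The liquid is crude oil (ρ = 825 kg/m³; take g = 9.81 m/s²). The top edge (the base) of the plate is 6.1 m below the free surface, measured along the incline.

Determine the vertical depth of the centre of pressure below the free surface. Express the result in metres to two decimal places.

γ = ρg = 825 × 9.81 / 1000 = 8.09325 kN/m³.
The plate makes 14° with the vertical, i.e. θ = 90° − 14° = 76° to the horizontal. Measuring y along the incline from the free-surface line, vertical depth h = y·sinθ with sinθ = 0.970296.
With the apex down, the centroid sits h/3 = 3.09/3 = 1.03 m below the base (the top edge), so y_c = 6.1 + 1.03 = 7.13 m and h_c = 7.13 × 0.970296 = 6.91821 m.
A = ½ × 3.25 × 3.09 = 5.02125 m².
Resultant F = γ·h_c·A = 8.09325 × 6.91821 × 5.02125 = 281.144 kN.
I_c = b·h³/36 = 3.25 × 3.09³/36 = 2.66352 m⁴.
Centre of pressure: y_p = y_c + I_c/(y_c·A) = 7.13 + 2.66352/(7.13 × 5.02125) = 7.13 + 0.0743969 = 7.2044 m along the plane.
Vertically, h_p = y_p·sinθ = 7.2044 × 0.970296 = 6.9904 m.

h_p = 6.99 m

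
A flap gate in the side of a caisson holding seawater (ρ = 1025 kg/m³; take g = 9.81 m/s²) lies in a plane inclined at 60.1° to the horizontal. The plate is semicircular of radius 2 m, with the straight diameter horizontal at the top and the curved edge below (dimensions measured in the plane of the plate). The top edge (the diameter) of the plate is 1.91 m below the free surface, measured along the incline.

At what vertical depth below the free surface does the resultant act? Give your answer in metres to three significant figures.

h_p = 2.48 m

γ = ρg = 1025 × 9.81 / 1000 = 10.05525 kN/m³.
Let θ = 60.1° be the plate's angle to the horizontal; measure y along the incline from where the plane meets the free surface. Vertical depth h = y·sinθ with sinθ = 0.866897.
The centroid of a semicircle lies 4r/(3π) = 0.848826 m from the diameter, here below the top edge, so y_c = 1.91 + 0.848826 = 2.75883 m and h_c = 2.75883 × 0.866897 = 2.39162 m.
A = πr²/2 = π × 2²/2 = 6.28319 m².
Resultant F = γ·h_c·A = 10.05525 × 2.39162 × 6.28319 = 151.1 kN.
I_c = (π/8 − 8/(9π))·r⁴ = 0.109757 × 2⁴ = 1.75611 m⁴.
Centre of pressure: y_p = y_c + I_c/(y_c·A) = 2.75883 + 1.75611/(2.75883 × 6.28319) = 2.75883 + 0.101309 = 2.86014 m along the plane.
Vertically, h_p = y_p·sinθ = 2.86014 × 0.866897 = 2.47945 m.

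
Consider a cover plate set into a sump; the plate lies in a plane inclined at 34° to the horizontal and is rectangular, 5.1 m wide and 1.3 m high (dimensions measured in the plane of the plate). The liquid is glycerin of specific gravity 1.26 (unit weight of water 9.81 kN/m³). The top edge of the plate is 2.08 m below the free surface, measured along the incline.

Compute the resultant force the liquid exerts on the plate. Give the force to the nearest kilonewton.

F ≈ 125 kN

γ = 1.26 × 9.81 = 12.3606 kN/m³.
Let θ = 34° be the plate's angle to the horizontal; measure y along the incline from where the plane meets the free surface. Vertical depth h = y·sinθ with sinθ = 0.559193.
The centroid lies 1.3/2 = 0.65 m below the top edge, so y_c = 2.08 + 0.65 = 2.73 m and h_c = 2.73 × 0.559193 = 1.5266 m.
A = 5.1 × 1.3 = 6.63 m².
Resultant F = γ·h_c·A = 12.3606 × 1.5266 × 6.63 = 125.106 kN.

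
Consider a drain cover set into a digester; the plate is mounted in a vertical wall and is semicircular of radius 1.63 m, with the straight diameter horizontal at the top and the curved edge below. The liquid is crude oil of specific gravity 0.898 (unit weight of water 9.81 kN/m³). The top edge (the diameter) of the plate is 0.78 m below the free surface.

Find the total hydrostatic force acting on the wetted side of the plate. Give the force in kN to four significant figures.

F ≈ 54.11 kN

γ = 0.898 × 9.81 = 8.80938 kN/m³.
The centroid of a semicircle lies 4r/(3π) = 0.691793 m from the diameter, here below the top edge, so the centroid depth is h_c = 0.78 + 0.691793 = 1.47179 m.
A = πr²/2 = π × 1.63²/2 = 4.17345 m².
Resultant F = γ·h_c·A = 8.80938 × 1.47179 × 4.17345 = 54.1111 kN.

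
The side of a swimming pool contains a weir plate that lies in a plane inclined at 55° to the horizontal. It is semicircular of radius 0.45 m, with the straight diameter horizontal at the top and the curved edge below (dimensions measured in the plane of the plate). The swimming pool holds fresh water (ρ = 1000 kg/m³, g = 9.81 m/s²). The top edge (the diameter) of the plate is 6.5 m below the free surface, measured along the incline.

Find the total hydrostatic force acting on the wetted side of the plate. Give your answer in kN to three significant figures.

γ = ρg = 1000 × 9.81 = 9810 N/m³ = 9.81 kN/m³.
Let θ = 55° be the plate's angle to the horizontal; measure y along the incline from where the plane meets the free surface. Vertical depth h = y·sinθ with sinθ = 0.819152.
The centroid of a semicircle lies 4r/(3π) = 0.190986 m from the diameter, here below the top edge, so y_c = 6.5 + 0.190986 = 6.69099 m and h_c = 6.69099 × 0.819152 = 5.48094 m.
A = πr²/2 = π × 0.45²/2 = 0.318086 m².
Resultant F = γ·h_c·A = 9.81 × 5.48094 × 0.318086 = 17.1029 kN.

F ≈ 17.1 kN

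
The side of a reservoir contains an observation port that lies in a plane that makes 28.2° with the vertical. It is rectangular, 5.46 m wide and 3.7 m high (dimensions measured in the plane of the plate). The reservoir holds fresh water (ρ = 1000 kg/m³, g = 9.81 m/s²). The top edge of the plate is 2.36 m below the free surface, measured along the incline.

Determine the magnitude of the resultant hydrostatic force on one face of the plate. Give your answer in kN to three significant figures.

F ≈ 735 kN

γ = ρg = 1000 × 9.81 = 9810 N/m³ = 9.81 kN/m³.
The plate makes 28.2° with the vertical, i.e. θ = 90° − 28.2° = 61.8° to the horizontal. Measuring y along the incline from the free-surface line, vertical depth h = y·sinθ with sinθ = 0.881303.
The centroid lies 3.7/2 = 1.85 m below the top edge, so y_c = 2.36 + 1.85 = 4.21 m and h_c = 4.21 × 0.881303 = 3.71029 m.
A = 5.46 × 3.7 = 20.202 m².
Resultant F = γ·h_c·A = 9.81 × 3.71029 × 20.202 = 735.311 kN.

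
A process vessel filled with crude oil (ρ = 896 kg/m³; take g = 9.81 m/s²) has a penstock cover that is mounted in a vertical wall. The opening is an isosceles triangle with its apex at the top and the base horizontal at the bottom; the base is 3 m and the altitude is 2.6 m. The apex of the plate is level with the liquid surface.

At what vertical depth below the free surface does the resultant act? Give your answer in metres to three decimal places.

γ = ρg = 896 × 9.81 / 1000 = 8.78976 kN/m³.
With the apex up, the centroid sits 2h/3 = 2 × 2.6/3 = 1.73333 m below the apex, so the centroid depth is h_c = 1.73333 m.
A = ½ × 3 × 2.6 = 3.9 m².
Resultant F = γ·h_c·A = 8.78976 × 1.73333 × 3.9 = 59.4187 kN.
I_c = b·h³/36 = 3 × 2.6³/36 = 1.46467 m⁴.
Centre of pressure: y_p = y_c + I_c/(y_c·A) = 1.73333 + 1.46467/(1.73333 × 3.9) = 1.73333 + 0.216668 = 1.95 m along the plane.

h_p = 1.950 m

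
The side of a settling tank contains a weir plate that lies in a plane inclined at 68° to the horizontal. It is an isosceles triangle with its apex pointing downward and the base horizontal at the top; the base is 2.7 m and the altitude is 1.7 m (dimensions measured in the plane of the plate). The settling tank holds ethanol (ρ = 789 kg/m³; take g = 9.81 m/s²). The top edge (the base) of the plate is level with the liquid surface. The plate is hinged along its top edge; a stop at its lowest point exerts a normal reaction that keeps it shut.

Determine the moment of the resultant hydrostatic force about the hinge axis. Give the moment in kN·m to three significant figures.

γ = ρg = 789 × 9.81 / 1000 = 7.74009 kN/m³.
Let θ = 68° be the plate's angle to the horizontal; measure y along the incline from where the plane meets the free surface. Vertical depth h = y·sinθ with sinθ = 0.927184.
With the apex down, the centroid sits h/3 = 1.7/3 = 0.566667 m below the base (the top edge), so y_c = 0.566667 m and h_c = 0.566667 × 0.927184 = 0.525405 m.
A = ½ × 2.7 × 1.7 = 2.295 m².
Resultant F = γ·h_c·A = 7.74009 × 0.525405 × 2.295 = 9.33304 kN.
I_c = b·h³/36 = 2.7 × 1.7³/36 = 0.368475 m⁴.
Centre of pressure: y_p = y_c + I_c/(y_c·A) = 0.566667 + 0.368475/(0.566667 × 2.295) = 0.566667 + 0.283333 = 0.85 m along the plane.
The resultant acts 0.566667 + 0.283333 = 0.85 m (along the plate) below the hinge at the top edge, so the moment about the hinge is M = F × 0.85 = 9.33304 × 0.85 = 7.93308 kN·m.

M ≈ 7.93 kN·m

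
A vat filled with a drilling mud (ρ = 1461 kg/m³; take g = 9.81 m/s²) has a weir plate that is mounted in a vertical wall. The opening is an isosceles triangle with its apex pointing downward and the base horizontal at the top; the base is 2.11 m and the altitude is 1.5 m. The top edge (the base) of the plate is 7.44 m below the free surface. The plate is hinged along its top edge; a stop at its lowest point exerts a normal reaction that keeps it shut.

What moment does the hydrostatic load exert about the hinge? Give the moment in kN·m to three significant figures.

M ≈ 92.9 kN·m

γ = ρg = 1461 × 9.81 / 1000 = 14.33241 kN/m³.
With the apex down, the centroid sits h/3 = 1.5/3 = 0.5 m below the base (the top edge), so the centroid depth is h_c = 7.44 + 0.5 = 7.94 m.
A = ½ × 2.11 × 1.5 = 1.5825 m².
Resultant F = γ·h_c·A = 14.33241 × 7.94 × 1.5825 = 180.087 kN.
I_c = b·h³/36 = 2.11 × 1.5³/36 = 0.197813 m⁴.
Centre of pressure: y_p = y_c + I_c/(y_c·A) = 7.94 + 0.197813/(7.94 × 1.5825) = 7.94 + 0.0157431 = 7.95574 m along the plane.
The resultant acts 0.5 + 0.0157431 = 0.515743 m (along the plate) below the hinge at the top edge, so the moment about the hinge is M = F × 0.515743 = 180.087 × 0.515743 = 92.8786 kN·m.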